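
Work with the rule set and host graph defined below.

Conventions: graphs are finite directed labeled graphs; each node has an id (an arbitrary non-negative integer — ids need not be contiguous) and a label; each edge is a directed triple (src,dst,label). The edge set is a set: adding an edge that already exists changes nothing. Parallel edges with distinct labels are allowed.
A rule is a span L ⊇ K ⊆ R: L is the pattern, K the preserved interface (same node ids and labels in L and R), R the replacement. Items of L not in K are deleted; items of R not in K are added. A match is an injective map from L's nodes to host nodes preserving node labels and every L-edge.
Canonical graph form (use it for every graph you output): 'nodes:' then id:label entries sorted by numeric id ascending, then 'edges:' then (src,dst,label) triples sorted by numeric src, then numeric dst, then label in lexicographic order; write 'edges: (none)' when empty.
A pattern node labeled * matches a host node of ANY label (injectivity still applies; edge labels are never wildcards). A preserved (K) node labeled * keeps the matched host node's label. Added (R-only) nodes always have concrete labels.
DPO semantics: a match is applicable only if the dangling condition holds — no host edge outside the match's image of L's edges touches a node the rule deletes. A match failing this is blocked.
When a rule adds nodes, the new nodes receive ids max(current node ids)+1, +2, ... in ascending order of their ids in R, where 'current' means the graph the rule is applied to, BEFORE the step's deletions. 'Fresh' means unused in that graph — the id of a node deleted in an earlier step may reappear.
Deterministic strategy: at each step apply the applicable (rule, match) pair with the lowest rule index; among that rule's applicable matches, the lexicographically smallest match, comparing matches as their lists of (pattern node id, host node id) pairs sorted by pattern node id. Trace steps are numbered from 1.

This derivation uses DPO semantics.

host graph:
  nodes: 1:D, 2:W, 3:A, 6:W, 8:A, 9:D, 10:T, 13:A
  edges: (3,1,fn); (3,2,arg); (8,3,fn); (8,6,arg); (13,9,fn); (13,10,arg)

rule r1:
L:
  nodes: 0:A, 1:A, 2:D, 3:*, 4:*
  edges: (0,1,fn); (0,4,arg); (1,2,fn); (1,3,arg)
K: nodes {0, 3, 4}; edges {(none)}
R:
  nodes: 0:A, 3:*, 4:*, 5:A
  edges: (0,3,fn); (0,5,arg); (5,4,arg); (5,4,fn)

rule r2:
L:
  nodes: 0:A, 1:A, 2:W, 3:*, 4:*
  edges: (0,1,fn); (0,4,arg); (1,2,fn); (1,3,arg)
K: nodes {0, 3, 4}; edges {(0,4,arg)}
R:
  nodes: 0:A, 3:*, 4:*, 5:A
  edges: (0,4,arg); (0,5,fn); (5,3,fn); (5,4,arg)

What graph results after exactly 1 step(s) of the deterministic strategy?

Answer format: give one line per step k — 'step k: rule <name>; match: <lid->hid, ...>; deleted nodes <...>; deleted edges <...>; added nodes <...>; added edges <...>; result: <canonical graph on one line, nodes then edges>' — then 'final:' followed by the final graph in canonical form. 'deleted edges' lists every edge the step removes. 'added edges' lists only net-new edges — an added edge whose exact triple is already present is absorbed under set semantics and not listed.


step 1: rule r1; match: 0->8, 1->3, 2->1, 3->2, 4->6; deleted nodes 1, 3; deleted edges (3,1,fn); (3,2,arg); (8,3,fn); (8,6,arg); added nodes 14; added edges (8,2,fn); (8,14,arg); (14,6,arg); (14,6,fn); result: nodes: 2:W, 6:W, 8:A, 9:D, 10:T, 13:A, 14:A edges: (8,2,fn); (8,14,arg); (13,9,fn); (13,10,arg); (14,6,arg); (14,6,fn)
final:
nodes: 2:W, 6:W, 8:A, 9:D, 10:T, 13:A, 14:A
edges: (8,2,fn); (8,14,arg); (13,9,fn); (13,10,arg); (14,6,arg); (14,6,fn)


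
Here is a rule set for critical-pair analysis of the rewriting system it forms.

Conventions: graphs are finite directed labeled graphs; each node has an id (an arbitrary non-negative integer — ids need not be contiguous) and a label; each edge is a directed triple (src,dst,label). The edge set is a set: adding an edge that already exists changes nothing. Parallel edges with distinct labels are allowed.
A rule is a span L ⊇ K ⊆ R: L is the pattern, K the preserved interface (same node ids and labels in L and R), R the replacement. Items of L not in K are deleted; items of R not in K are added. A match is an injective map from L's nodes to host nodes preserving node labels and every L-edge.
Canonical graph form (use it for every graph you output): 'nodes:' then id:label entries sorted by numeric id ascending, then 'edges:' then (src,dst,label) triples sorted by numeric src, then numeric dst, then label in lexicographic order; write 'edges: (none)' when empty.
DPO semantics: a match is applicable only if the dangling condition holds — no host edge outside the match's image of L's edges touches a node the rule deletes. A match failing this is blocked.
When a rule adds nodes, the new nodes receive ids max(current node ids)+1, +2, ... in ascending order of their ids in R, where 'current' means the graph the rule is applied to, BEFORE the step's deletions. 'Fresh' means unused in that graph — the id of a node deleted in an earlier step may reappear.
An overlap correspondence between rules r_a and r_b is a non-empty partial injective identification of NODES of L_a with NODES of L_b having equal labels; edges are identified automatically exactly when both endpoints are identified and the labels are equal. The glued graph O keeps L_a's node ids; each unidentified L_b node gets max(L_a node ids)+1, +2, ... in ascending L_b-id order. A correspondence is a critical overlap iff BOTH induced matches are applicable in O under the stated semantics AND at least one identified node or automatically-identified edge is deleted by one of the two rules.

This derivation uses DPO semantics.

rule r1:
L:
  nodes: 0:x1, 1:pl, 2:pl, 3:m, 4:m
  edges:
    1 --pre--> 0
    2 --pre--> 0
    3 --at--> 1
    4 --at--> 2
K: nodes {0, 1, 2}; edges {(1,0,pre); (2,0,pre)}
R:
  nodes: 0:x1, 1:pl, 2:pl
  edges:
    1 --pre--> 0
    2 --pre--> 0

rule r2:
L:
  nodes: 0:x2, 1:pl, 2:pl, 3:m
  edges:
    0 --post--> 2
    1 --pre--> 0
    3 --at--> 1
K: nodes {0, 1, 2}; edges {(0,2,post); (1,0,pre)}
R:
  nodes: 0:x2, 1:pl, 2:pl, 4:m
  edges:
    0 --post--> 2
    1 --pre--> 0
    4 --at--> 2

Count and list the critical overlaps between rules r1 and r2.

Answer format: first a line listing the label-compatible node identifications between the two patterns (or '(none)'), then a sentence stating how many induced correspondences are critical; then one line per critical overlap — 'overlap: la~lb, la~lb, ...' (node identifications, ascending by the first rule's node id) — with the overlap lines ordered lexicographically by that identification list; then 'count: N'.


label-compatible node identifications between L(r1) and L(r2): 1~1, 1~2, 2~1, 2~2, 3~3, 4~3
4 of the induced correspondences are critical overlaps of r1 and r2.
overlap: 1~1, 2~2, 3~3
overlap: 1~1, 3~3
overlap: 1~2, 2~1, 4~3
overlap: 2~1, 4~3
count: 4


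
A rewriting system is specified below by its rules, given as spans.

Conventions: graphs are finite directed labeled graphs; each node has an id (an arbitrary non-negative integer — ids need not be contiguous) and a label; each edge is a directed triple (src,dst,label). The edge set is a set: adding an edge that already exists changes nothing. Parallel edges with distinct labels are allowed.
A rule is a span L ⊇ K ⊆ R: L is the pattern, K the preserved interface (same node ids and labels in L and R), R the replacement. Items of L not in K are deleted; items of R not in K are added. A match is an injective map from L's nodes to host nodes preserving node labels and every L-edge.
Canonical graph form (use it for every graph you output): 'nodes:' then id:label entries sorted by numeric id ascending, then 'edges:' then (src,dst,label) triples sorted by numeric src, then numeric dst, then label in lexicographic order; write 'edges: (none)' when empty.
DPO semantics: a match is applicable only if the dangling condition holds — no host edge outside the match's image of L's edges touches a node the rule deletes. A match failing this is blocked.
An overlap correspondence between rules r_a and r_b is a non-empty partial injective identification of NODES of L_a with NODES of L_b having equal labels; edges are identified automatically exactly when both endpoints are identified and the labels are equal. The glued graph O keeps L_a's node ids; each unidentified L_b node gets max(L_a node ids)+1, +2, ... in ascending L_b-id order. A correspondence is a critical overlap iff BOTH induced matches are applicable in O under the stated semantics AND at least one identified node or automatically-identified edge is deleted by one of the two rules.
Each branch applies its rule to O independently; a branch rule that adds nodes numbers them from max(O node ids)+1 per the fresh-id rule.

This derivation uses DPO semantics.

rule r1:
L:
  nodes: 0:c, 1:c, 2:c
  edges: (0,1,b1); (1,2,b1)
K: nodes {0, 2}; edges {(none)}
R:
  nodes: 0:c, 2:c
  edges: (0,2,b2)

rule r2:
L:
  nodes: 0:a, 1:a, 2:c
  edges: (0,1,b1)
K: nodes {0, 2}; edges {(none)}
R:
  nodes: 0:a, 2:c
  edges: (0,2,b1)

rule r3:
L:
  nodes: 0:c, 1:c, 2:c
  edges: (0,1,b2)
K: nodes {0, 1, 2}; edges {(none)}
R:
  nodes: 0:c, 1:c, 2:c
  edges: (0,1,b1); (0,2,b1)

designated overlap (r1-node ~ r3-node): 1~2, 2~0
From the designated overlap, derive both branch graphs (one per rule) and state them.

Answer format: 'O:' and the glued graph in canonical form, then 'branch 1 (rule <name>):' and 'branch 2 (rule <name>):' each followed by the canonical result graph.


O:
nodes: 0:c, 1:c, 2:c, 3:c
edges: (0,1,b1); (1,2,b1); (2,3,b2)
branch 1 (rule r1):
nodes: 0:c, 2:c, 3:c
edges: (0,2,b2); (2,3,b2)
branch 2 (rule r3):
nodes: 0:c, 1:c, 2:c, 3:c
edges: (0,1,b1); (1,2,b1); (2,1,b1); (2,3,b1)


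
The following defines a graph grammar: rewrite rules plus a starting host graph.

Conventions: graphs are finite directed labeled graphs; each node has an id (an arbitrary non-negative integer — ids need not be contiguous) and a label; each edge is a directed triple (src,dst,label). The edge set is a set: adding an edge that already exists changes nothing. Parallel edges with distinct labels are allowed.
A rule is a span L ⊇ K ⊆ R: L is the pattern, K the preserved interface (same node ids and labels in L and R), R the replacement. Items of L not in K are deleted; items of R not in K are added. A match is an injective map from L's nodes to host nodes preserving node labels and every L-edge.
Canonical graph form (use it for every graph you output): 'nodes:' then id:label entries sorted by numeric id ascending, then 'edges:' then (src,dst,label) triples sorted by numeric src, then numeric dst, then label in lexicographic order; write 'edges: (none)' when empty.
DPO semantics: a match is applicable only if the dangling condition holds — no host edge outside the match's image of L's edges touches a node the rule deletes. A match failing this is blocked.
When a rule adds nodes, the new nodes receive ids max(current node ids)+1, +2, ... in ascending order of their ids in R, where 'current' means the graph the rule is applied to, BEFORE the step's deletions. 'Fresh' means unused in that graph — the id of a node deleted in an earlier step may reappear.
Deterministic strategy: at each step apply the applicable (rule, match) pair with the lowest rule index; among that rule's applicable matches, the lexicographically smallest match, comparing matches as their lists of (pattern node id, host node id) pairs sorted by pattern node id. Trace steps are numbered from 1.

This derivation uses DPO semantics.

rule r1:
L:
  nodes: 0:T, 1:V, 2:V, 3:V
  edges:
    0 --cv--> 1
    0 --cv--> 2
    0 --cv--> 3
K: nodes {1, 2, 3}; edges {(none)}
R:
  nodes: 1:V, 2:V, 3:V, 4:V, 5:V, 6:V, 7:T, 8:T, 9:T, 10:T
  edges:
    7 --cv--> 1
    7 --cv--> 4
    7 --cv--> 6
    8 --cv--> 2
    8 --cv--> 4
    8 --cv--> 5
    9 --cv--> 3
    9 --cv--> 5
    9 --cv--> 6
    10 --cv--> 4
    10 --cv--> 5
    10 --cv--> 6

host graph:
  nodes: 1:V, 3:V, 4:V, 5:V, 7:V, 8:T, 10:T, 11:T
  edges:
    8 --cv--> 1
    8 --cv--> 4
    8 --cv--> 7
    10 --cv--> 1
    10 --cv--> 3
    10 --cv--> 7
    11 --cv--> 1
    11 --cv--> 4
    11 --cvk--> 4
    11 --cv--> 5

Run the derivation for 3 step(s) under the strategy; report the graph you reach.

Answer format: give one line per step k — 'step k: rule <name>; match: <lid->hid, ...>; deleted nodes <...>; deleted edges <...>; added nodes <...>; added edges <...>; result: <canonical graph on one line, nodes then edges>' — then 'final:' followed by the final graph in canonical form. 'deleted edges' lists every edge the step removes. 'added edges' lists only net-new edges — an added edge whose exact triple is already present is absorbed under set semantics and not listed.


step 1: rule r1; match: 0->8, 1->1, 2->4, 3->7; deleted nodes 8; deleted edges (8,1,cv); (8,4,cv); (8,7,cv); added nodes 12, 13, 14, 15, 16, 17, 18; added edges (15,1,cv); (15,12,cv); (15,14,cv); (16,4,cv); (16,12,cv); (16,13,cv); (17,7,cv); (17,13,cv); (17,14,cv); (18,12,cv); (18,13,cv); (18,14,cv); result: nodes: 1:V, 3:V, 4:V, 5:V, 7:V, 10:T, 11:T, 12:V, 13:V, 14:V, 15:T, 16:T, 17:T, 18:T edges: (10,1,cv); (10,3,cv); (10,7,cv); (11,1,cv); (11,4,cv); (11,4,cvk); (11,5,cv); (15,1,cv); (15,12,cv); (15,14,cv); (16,4,cv); (16,12,cv); (16,13,cv); (17,7,cv); (17,13,cv); (17,14,cv); (18,12,cv); (18,13,cv); (18,14,cv)
step 2: rule r1; match: 0->10, 1->1, 2->3, 3->7; deleted nodes 10; deleted edges (10,1,cv); (10,3,cv); (10,7,cv); added nodes 19, 20, 21, 22, 23, 24, 25; added edges (22,1,cv); (22,19,cv); (22,21,cv); (23,3,cv); (23,19,cv); (23,20,cv); (24,7,cv); (24,20,cv); (24,21,cv); (25,19,cv); (25,20,cv); (25,21,cv); result: nodes: 1:V, 3:V, 4:V, 5:V, 7:V, 11:T, 12:V, 13:V, 14:V, 15:T, 16:T, 17:T, 18:T, 19:V, 20:V, 21:V, 22:T, 23:T, 24:T, 25:T edges: (11,1,cv); (11,4,cv); (11,4,cvk); (11,5,cv); (15,1,cv); (15,12,cv); (15,14,cv); (16,4,cv); (16,12,cv); (16,13,cv); (17,7,cv); (17,13,cv); (17,14,cv); (18,12,cv); (18,13,cv); (18,14,cv); (22,1,cv); (22,19,cv); (22,21,cv); (23,3,cv); (23,19,cv); (23,20,cv); (24,7,cv); (24,20,cv); (24,21,cv); (25,19,cv); (25,20,cv); (25,21,cv)
step 3: rule r1; match: 0->15, 1->1, 2->12, 3->14; deleted nodes 15; deleted edges (15,1,cv); (15,12,cv); (15,14,cv); added nodes 26, 27, 28, 29, 30, 31, 32; added edges (29,1,cv); (29,26,cv); (29,28,cv); (30,12,cv); (30,26,cv); (30,27,cv); (31,14,cv); (31,27,cv); (31,28,cv); (32,26,cv); (32,27,cv); (32,28,cv); result: nodes: 1:V, 3:V, 4:V, 5:V, 7:V, 11:T, 12:V, 13:V, 14:V, 16:T, 17:T, 18:T, 19:V, 20:V, 21:V, 22:T, 23:T, 24:T, 25:T, 26:V, 27:V, 28:V, 29:T, 30:T, 31:T, 32:T edges: (11,1,cv); (11,4,cv); (11,4,cvk); (11,5,cv); (16,4,cv); (16,12,cv); (16,13,cv); (17,7,cv); (17,13,cv); (17,14,cv); (18,12,cv); (18,13,cv); (18,14,cv); (22,1,cv); (22,19,cv); (22,21,cv); (23,3,cv); (23,19,cv); (23,20,cv); (24,7,cv); (24,20,cv); (24,21,cv); (25,19,cv); (25,20,cv); (25,21,cv); (29,1,cv); (29,26,cv); (29,28,cv); (30,12,cv); (30,26,cv); (30,27,cv); (31,14,cv); (31,27,cv); (31,28,cv); (32,26,cv); (32,27,cv); (32,28,cv)
final:
nodes: 1:V, 3:V, 4:V, 5:V, 7:V, 11:T, 12:V, 13:V, 14:V, 16:T, 17:T, 18:T, 19:V, 20:V, 21:V, 22:T, 23:T, 24:T, 25:T, 26:V, 27:V, 28:V, 29:T, 30:T, 31:T, 32:T
edges: (11,1,cv); (11,4,cv); (11,4,cvk); (11,5,cv); (16,4,cv); (16,12,cv); (16,13,cv); (17,7,cv); (17,13,cv); (17,14,cv); (18,12,cv); (18,13,cv); (18,14,cv); (22,1,cv); (22,19,cv); (22,21,cv); (23,3,cv); (23,19,cv); (23,20,cv); (24,7,cv); (24,20,cv); (24,21,cv); (25,19,cv); (25,20,cv); (25,21,cv); (29,1,cv); (29,26,cv); (29,28,cv); (30,12,cv); (30,26,cv); (30,27,cv); (31,14,cv); (31,27,cv); (31,28,cv); (32,26,cv); (32,27,cv); (32,28,cv)


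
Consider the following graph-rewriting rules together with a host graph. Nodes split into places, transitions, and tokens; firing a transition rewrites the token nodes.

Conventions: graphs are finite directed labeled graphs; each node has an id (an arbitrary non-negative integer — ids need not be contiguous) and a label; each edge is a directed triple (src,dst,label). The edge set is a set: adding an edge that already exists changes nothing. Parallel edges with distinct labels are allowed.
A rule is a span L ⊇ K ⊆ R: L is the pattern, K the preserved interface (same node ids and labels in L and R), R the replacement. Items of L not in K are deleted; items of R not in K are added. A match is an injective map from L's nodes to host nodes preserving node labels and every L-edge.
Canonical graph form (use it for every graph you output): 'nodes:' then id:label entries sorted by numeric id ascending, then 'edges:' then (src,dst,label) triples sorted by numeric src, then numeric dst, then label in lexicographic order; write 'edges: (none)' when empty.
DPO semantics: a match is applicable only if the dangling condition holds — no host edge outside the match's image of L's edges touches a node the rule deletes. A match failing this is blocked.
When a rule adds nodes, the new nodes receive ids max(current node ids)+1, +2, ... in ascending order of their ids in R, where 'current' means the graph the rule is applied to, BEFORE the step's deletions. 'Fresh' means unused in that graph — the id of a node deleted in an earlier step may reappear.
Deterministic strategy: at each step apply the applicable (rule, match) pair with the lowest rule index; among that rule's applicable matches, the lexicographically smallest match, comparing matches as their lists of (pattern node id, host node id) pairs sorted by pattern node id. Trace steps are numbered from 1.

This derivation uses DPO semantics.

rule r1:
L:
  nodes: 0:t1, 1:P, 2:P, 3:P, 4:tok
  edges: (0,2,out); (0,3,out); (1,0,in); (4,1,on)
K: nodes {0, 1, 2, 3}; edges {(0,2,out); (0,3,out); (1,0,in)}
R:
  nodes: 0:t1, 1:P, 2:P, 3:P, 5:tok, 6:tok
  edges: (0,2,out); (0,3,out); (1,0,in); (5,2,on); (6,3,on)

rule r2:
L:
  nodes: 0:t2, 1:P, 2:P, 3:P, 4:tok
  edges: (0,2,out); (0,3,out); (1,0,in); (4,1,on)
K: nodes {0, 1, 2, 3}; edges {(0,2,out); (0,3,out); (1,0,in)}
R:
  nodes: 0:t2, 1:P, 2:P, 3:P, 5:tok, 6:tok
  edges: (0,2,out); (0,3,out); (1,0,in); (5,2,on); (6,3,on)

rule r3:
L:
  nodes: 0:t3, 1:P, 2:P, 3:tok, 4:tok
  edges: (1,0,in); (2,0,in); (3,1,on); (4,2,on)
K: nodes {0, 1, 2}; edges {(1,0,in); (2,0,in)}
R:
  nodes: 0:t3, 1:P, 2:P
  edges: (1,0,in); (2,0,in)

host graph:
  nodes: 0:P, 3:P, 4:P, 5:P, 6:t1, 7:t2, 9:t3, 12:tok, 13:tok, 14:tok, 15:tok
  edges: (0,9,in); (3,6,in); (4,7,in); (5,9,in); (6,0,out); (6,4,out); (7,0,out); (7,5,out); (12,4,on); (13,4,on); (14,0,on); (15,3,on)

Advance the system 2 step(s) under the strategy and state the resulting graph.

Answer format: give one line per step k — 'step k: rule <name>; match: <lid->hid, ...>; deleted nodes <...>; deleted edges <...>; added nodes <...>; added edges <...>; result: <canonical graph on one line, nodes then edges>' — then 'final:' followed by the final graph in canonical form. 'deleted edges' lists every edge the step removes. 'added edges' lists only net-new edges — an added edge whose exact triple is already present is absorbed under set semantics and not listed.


step 1: rule r1; match: 0->6, 1->3, 2->0, 3->4, 4->15; deleted nodes 15; deleted edges (15,3,on); added nodes 16, 17; added edges (16,0,on); (17,4,on); result: nodes: 0:P, 3:P, 4:P, 5:P, 6:t1, 7:t2, 9:t3, 12:tok, 13:tok, 14:tok, 16:tok, 17:tok edges: (0,9,in); (3,6,in); (4,7,in); (5,9,in); (6,0,out); (6,4,out); (7,0,out); (7,5,out); (12,4,on); (13,4,on); (14,0,on); (16,0,on); (17,4,on)
step 2: rule r2; match: 0->7, 1->4, 2->0, 3->5, 4->12; deleted nodes 12; deleted edges (12,4,on); added nodes 18, 19; added edges (18,0,on); (19,5,on); result: nodes: 0:P, 3:P, 4:P, 5:P, 6:t1, 7:t2, 9:t3, 13:tok, 14:tok, 16:tok, 17:tok, 18:tok, 19:tok edges: (0,9,in); (3,6,in); (4,7,in); (5,9,in); (6,0,out); (6,4,out); (7,0,out); (7,5,out); (13,4,on); (14,0,on); (16,0,on); (17,4,on); (18,0,on); (19,5,on)
final:
nodes: 0:P, 3:P, 4:P, 5:P, 6:t1, 7:t2, 9:t3, 13:tok, 14:tok, 16:tok, 17:tok, 18:tok, 19:tok
edges: (0,9,in); (3,6,in); (4,7,in); (5,9,in); (6,0,out); (6,4,out); (7,0,out); (7,5,out); (13,4,on); (14,0,on); (16,0,on); (17,4,on); (18,0,on); (19,5,on)


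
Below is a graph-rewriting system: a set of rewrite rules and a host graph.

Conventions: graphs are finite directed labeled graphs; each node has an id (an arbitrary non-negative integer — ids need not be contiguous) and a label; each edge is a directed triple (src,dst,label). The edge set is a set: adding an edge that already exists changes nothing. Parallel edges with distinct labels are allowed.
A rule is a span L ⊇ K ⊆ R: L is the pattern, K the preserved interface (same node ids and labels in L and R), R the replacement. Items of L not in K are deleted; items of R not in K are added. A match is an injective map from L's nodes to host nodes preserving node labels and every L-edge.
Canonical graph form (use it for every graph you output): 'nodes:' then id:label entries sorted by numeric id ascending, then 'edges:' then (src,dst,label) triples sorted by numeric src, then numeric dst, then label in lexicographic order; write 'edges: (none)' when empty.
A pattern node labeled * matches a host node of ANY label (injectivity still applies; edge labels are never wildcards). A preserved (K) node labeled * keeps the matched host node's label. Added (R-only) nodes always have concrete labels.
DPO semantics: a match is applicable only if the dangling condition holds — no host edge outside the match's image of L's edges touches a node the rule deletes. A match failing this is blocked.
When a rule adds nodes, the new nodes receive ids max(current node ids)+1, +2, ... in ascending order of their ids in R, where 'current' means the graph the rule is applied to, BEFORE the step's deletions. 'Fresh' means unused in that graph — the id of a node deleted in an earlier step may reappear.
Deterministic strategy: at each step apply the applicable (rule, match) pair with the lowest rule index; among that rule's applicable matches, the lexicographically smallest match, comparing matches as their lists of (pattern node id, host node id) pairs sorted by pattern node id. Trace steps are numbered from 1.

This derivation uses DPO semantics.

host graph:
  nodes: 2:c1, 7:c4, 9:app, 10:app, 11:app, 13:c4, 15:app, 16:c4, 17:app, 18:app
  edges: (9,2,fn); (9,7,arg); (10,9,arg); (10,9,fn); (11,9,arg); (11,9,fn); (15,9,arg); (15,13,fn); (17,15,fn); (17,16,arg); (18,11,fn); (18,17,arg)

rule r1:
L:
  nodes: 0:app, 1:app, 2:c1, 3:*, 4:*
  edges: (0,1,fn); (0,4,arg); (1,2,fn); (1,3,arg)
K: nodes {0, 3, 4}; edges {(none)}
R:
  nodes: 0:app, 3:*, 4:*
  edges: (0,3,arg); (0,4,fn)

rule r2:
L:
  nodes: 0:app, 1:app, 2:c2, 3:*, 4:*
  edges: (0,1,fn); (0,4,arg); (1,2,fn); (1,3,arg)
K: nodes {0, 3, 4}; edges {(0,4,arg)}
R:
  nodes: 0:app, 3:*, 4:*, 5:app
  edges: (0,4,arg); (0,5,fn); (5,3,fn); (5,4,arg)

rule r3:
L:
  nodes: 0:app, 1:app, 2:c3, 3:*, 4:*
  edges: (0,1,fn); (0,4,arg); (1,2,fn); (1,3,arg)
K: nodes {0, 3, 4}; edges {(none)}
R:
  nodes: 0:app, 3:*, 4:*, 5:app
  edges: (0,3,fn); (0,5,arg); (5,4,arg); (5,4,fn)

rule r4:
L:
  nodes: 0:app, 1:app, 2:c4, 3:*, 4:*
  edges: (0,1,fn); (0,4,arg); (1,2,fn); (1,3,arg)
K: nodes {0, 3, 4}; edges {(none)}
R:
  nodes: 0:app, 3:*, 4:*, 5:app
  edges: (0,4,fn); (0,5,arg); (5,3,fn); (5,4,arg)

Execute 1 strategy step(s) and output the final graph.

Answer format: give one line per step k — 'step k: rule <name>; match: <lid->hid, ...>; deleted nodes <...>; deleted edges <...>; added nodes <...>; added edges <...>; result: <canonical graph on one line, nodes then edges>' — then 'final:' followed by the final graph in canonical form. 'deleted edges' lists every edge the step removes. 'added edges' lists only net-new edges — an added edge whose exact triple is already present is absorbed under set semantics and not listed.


step 1: rule r4; match: 0->17, 1->15, 2->13, 3->9, 4->16; deleted nodes 13, 15; deleted edges (15,9,arg); (15,13,fn); (17,15,fn); (17,16,arg); added nodes 19; added edges (17,16,fn); (17,19,arg); (19,9,fn); (19,16,arg); result: nodes: 2:c1, 7:c4, 9:app, 10:app, 11:app, 16:c4, 17:app, 18:app, 19:app edges: (9,2,fn); (9,7,arg); (10,9,arg); (10,9,fn); (11,9,arg); (11,9,fn); (17,16,fn); (17,19,arg); (18,11,fn); (18,17,arg); (19,9,fn); (19,16,arg)
final:
nodes: 2:c1, 7:c4, 9:app, 10:app, 11:app, 16:c4, 17:app, 18:app, 19:app
edges: (9,2,fn); (9,7,arg); (10,9,arg); (10,9,fn); (11,9,arg); (11,9,fn); (17,16,fn); (17,19,arg); (18,11,fn); (18,17,arg); (19,9,fn); (19,16,arg)


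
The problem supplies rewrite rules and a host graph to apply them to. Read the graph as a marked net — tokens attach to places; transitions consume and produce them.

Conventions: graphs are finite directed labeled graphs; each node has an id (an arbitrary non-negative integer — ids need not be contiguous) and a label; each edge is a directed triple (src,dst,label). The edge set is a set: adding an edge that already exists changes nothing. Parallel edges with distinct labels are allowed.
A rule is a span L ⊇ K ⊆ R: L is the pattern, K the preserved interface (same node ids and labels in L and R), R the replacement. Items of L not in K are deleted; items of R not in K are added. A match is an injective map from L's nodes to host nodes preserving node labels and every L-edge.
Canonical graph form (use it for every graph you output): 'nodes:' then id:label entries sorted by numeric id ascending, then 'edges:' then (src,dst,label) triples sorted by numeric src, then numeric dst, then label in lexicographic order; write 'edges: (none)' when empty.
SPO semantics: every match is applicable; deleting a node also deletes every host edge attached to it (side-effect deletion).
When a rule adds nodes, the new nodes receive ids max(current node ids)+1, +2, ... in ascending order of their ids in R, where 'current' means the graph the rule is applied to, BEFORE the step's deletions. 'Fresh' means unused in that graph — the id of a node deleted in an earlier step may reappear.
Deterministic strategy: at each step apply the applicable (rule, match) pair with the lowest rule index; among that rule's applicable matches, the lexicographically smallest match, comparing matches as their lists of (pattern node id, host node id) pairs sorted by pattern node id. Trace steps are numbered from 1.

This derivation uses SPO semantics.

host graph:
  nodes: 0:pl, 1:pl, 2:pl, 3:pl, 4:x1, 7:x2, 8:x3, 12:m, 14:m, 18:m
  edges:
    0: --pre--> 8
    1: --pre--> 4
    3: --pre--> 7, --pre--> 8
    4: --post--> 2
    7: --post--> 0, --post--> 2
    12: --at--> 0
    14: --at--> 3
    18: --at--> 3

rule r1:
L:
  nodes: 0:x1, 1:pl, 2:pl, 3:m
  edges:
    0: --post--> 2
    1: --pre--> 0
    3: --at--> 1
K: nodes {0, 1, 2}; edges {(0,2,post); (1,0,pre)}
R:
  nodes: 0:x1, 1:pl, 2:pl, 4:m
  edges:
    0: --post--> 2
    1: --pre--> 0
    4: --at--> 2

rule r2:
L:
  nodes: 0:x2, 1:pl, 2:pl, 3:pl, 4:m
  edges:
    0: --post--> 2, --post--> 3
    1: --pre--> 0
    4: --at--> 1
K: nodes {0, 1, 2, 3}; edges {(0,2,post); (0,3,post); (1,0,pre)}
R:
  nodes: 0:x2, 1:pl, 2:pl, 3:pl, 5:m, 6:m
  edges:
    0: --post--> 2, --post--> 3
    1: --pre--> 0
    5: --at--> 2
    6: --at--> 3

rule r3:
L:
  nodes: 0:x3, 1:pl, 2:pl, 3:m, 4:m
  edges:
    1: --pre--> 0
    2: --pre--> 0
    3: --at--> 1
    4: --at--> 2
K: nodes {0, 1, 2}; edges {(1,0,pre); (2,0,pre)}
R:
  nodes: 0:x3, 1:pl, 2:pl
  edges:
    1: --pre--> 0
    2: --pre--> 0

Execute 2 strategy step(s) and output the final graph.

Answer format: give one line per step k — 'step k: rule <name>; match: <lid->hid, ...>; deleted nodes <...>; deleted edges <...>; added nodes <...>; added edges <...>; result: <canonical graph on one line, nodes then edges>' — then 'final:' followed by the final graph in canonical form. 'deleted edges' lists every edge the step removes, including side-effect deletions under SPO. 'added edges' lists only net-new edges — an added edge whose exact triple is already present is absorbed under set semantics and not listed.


step 1: rule r2; match: 0->7, 1->3, 2->0, 3->2, 4->14; deleted nodes 14; deleted edges (14,3,at); added nodes 19, 20; added edges (19,0,at); (20,2,at); result: nodes: 0:pl, 1:pl, 2:pl, 3:pl, 4:x1, 7:x2, 8:x3, 12:m, 18:m, 19:m, 20:m edges: (0,8,pre); (1,4,pre); (3,7,pre); (3,8,pre); (4,2,post); (7,0,post); (7,2,post); (12,0,at); (18,3,at); (19,0,at); (20,2,at)
step 2: rule r2; match: 0->7, 1->3, 2->0, 3->2, 4->18; deleted nodes 18; deleted edges (18,3,at); added nodes 21, 22; added edges (21,0,at); (22,2,at); result: nodes: 0:pl, 1:pl, 2:pl, 3:pl, 4:x1, 7:x2, 8:x3, 12:m, 19:m, 20:m, 21:m, 22:m edges: (0,8,pre); (1,4,pre); (3,7,pre); (3,8,pre); (4,2,post); (7,0,post); (7,2,post); (12,0,at); (19,0,at); (20,2,at); (21,0,at); (22,2,at)
final:
nodes: 0:pl, 1:pl, 2:pl, 3:pl, 4:x1, 7:x2, 8:x3, 12:m, 19:m, 20:m, 21:m, 22:m
edges: (0,8,pre); (1,4,pre); (3,7,pre); (3,8,pre); (4,2,post); (7,0,post); (7,2,post); (12,0,at); (19,0,at); (20,2,at); (21,0,at); (22,2,at)


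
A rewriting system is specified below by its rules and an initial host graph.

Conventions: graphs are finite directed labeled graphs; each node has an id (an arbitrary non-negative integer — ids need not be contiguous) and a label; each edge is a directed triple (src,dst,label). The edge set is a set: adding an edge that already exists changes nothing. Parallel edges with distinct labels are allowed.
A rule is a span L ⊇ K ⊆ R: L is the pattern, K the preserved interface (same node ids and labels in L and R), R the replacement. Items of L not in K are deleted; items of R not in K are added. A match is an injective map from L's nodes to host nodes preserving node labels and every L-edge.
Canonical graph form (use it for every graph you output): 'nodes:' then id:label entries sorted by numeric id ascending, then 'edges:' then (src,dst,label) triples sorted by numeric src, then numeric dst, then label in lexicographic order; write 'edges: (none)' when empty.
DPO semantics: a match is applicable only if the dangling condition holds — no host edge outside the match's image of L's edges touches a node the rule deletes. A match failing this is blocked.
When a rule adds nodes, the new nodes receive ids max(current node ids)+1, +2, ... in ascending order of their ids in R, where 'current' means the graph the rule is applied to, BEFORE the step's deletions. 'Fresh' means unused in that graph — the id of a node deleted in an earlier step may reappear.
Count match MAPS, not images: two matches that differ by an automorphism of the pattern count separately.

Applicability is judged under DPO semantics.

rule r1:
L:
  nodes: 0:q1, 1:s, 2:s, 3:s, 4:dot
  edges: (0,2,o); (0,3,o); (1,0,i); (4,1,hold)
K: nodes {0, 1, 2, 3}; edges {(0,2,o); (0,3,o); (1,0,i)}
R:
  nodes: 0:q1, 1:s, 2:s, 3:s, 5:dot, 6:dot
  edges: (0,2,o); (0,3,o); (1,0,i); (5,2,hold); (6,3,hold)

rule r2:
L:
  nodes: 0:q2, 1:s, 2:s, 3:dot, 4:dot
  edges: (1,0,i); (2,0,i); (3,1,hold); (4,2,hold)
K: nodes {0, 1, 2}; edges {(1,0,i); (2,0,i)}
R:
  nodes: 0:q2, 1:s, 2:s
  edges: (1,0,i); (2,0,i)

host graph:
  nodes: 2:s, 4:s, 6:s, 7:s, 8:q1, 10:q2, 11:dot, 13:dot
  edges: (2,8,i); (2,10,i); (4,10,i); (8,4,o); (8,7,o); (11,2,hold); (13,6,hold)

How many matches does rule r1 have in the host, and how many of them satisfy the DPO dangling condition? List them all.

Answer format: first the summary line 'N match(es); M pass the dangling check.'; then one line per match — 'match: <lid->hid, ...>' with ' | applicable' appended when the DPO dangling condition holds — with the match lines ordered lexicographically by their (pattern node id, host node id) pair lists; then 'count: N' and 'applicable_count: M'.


2 match(es); 2 pass the dangling check.
match: 0->8, 1->2, 2->4, 3->7, 4->11 | applicable
match: 0->8, 1->2, 2->7, 3->4, 4->11 | applicable
count: 2
applicable_count: 2


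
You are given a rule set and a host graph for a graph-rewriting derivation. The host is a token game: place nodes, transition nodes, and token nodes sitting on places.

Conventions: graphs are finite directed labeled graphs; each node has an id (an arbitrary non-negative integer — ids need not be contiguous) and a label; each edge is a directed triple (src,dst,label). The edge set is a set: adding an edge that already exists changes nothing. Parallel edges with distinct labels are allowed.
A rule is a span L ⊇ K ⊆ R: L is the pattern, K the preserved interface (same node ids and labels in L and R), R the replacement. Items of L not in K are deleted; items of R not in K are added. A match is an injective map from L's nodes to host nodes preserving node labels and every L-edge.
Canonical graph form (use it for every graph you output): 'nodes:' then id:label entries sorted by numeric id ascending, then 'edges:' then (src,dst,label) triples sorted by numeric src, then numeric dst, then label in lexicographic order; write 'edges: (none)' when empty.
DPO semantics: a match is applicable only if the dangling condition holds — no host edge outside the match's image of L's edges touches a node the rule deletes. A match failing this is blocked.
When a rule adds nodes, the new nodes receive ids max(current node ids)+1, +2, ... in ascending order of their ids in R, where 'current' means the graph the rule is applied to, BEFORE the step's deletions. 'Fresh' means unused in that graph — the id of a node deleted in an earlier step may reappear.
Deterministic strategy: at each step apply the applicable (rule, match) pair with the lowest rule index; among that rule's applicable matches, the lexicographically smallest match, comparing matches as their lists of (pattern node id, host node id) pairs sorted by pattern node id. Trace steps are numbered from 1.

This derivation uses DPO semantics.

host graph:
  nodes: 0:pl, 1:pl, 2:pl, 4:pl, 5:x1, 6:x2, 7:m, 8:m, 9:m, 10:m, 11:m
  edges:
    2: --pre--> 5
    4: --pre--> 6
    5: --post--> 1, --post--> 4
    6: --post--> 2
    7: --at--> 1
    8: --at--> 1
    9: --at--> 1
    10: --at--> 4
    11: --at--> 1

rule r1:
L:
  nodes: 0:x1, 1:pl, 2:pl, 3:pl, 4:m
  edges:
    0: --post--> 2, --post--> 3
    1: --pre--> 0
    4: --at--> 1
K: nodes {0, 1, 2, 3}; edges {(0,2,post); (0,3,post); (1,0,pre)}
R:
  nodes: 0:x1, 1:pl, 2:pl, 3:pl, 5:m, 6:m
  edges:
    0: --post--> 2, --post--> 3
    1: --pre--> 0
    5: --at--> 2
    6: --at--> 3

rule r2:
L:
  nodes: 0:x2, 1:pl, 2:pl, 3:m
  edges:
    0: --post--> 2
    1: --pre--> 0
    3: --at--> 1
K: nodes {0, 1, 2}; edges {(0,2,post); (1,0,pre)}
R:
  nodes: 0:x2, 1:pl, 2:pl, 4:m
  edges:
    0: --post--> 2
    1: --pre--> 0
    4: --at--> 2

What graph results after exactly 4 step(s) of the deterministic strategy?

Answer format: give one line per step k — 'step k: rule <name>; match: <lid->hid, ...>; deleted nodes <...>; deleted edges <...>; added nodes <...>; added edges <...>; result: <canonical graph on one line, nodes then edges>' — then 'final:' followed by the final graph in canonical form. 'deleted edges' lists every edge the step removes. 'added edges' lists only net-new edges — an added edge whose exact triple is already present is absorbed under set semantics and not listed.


step 1: rule r2; match: 0->6, 1->4, 2->2, 3->10; deleted nodes 10; deleted edges (10,4,at); added nodes 12; added edges (12,2,at); result: nodes: 0:pl, 1:pl, 2:pl, 4:pl, 5:x1, 6:x2, 7:m, 8:m, 9:m, 11:m, 12:m edges: (2,5,pre); (4,6,pre); (5,1,post); (5,4,post); (6,2,post); (7,1,at); (8,1,at); (9,1,at); (11,1,at); (12,2,at)
step 2: rule r1; match: 0->5, 1->2, 2->1, 3->4, 4->12; deleted nodes 12; deleted edges (12,2,at); added nodes 13, 14; added edges (13,1,at); (14,4,at); result: nodes: 0:pl, 1:pl, 2:pl, 4:pl, 5:x1, 6:x2, 7:m, 8:m, 9:m, 11:m, 13:m, 14:m edges: (2,5,pre); (4,6,pre); (5,1,post); (5,4,post); (6,2,post); (7,1,at); (8,1,at); (9,1,at); (11,1,at); (13,1,at); (14,4,at)
step 3: rule r2; match: 0->6, 1->4, 2->2, 3->14; deleted nodes 14; deleted edges (14,4,at); added nodes 15; added edges (15,2,at); result: nodes: 0:pl, 1:pl, 2:pl, 4:pl, 5:x1, 6:x2, 7:m, 8:m, 9:m, 11:m, 13:m, 15:m edges: (2,5,pre); (4,6,pre); (5,1,post); (5,4,post); (6,2,post); (7,1,at); (8,1,at); (9,1,at); (11,1,at); (13,1,at); (15,2,at)
step 4: rule r1; match: 0->5, 1->2, 2->1, 3->4, 4->15; deleted nodes 15; deleted edges (15,2,at); added nodes 16, 17; added edges (16,1,at); (17,4,at); result: nodes: 0:pl, 1:pl, 2:pl, 4:pl, 5:x1, 6:x2, 7:m, 8:m, 9:m, 11:m, 13:m, 16:m, 17:m edges: (2,5,pre); (4,6,pre); (5,1,post); (5,4,post); (6,2,post); (7,1,at); (8,1,at); (9,1,at); (11,1,at); (13,1,at); (16,1,at); (17,4,at)
final:
nodes: 0:pl, 1:pl, 2:pl, 4:pl, 5:x1, 6:x2, 7:m, 8:m, 9:m, 11:m, 13:m, 16:m, 17:m
edges: (2,5,pre); (4,6,pre); (5,1,post); (5,4,post); (6,2,post); (7,1,at); (8,1,at); (9,1,at); (11,1,at); (13,1,at); (16,1,at); (17,4,at)


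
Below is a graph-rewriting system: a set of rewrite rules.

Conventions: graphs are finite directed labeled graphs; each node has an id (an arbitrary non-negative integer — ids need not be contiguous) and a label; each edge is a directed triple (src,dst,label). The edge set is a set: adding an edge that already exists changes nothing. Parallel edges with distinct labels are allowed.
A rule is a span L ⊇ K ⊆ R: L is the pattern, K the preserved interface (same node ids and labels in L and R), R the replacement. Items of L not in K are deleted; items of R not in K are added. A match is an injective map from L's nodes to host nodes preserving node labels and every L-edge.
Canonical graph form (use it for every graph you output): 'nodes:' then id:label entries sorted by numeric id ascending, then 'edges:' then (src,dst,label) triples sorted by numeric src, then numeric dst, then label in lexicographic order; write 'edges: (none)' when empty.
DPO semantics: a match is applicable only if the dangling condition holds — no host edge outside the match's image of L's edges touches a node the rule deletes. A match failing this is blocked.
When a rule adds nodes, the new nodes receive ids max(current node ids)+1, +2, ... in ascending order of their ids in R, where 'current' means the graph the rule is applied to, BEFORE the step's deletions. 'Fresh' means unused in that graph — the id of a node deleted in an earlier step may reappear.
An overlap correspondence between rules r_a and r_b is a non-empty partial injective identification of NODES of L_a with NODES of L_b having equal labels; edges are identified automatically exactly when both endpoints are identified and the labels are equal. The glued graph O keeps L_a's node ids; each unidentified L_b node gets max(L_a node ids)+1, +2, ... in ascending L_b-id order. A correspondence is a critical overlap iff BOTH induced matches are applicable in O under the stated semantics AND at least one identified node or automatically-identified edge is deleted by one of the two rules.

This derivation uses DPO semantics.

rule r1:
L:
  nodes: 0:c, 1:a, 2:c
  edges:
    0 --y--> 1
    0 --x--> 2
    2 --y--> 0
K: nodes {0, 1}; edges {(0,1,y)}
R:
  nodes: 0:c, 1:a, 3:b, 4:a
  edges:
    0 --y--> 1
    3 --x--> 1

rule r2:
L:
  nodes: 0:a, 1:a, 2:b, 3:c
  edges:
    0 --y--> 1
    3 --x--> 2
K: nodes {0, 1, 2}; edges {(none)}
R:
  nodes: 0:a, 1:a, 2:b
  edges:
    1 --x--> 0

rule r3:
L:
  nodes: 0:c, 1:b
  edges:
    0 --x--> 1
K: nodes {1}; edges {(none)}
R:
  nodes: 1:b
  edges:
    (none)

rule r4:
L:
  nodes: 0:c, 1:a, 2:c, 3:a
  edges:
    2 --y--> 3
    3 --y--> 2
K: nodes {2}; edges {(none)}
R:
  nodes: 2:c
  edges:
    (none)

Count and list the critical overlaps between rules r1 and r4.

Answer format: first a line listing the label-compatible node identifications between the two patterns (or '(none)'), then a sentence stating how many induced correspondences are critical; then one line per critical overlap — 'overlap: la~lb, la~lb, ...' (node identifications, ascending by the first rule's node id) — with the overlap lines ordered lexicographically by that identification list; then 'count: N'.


label-compatible node identifications between L(r1) and L(r4): 0~0, 0~2, 1~1, 1~3, 2~0, 2~2
1 of the induced correspondences is a critical overlap of r1 and r4.
overlap: 0~2, 1~3
count: 1


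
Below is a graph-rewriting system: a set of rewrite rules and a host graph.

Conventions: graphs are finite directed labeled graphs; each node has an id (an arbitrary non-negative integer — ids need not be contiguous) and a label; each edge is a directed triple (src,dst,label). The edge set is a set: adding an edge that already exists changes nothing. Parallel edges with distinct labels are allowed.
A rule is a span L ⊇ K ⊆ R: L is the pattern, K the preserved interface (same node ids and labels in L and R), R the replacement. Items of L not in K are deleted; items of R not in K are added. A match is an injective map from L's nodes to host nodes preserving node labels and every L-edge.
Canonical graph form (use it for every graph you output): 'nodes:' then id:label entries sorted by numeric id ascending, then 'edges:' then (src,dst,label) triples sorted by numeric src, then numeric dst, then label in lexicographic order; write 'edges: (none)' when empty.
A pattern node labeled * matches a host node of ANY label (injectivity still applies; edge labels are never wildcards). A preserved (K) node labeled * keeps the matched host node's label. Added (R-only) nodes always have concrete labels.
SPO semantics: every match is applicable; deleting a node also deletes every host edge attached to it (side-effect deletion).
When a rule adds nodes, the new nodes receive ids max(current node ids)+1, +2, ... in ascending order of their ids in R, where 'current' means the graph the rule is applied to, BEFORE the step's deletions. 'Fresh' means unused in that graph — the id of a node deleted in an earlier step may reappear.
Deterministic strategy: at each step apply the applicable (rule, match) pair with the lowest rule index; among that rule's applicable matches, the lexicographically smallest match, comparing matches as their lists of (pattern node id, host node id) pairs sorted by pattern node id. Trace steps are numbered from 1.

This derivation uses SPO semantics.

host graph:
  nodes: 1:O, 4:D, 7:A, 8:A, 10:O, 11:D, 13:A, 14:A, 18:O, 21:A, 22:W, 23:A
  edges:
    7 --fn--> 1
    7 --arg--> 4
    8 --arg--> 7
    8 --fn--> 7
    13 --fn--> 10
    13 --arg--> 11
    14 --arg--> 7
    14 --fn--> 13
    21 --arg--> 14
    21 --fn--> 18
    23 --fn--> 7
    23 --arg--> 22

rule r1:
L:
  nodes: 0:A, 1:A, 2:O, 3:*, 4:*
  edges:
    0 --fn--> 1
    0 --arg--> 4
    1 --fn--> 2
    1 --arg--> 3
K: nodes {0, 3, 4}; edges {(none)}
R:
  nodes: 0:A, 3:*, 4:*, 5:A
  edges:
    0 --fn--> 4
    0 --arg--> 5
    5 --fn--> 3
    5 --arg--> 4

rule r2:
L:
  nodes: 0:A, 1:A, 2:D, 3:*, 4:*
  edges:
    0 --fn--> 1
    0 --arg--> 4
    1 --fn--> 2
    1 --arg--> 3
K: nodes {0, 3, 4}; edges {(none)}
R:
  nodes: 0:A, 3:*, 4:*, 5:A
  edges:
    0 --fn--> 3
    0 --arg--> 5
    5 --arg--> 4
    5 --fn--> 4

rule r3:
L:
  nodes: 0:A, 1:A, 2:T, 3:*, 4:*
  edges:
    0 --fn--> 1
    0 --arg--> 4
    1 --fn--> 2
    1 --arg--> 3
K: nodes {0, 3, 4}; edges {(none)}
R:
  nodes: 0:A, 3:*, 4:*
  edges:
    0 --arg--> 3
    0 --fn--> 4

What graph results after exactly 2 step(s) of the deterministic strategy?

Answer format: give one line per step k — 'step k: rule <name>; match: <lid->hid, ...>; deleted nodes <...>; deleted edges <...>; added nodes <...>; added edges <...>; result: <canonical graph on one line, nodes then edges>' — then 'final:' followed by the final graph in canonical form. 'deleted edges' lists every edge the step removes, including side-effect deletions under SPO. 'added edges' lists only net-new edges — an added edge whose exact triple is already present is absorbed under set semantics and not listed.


step 1: rule r1; match: 0->14, 1->13, 2->10, 3->11, 4->7; deleted nodes 10, 13; deleted edges (13,10,fn); (13,11,arg); (14,7,arg); (14,13,fn); added nodes 24; added edges (14,7,fn); (14,24,arg); (24,7,arg); (24,11,fn); result: nodes: 1:O, 4:D, 7:A, 8:A, 11:D, 14:A, 18:O, 21:A, 22:W, 23:A, 24:A edges: (7,1,fn); (7,4,arg); (8,7,arg); (8,7,fn); (14,7,fn); (14,24,arg); (21,14,arg); (21,18,fn); (23,7,fn); (23,22,arg); (24,7,arg); (24,11,fn)
step 2: rule r1; match: 0->14, 1->7, 2->1, 3->4, 4->24; deleted nodes 1, 7; deleted edges (7,1,fn); (7,4,arg); (8,7,arg); (8,7,fn); (14,7,fn); (14,24,arg); (23,7,fn); (24,7,arg); added nodes 25; added edges (14,24,fn); (14,25,arg); (25,4,fn); (25,24,arg); result: nodes: 4:D, 8:A, 11:D, 14:A, 18:O, 21:A, 22:W, 23:A, 24:A, 25:A edges: (14,24,fn); (14,25,arg); (21,14,arg); (21,18,fn); (23,22,arg); (24,11,fn); (25,4,fn); (25,24,arg)
final:
nodes: 4:D, 8:A, 11:D, 14:A, 18:O, 21:A, 22:W, 23:A, 24:A, 25:A
edges: (14,24,fn); (14,25,arg); (21,14,arg); (21,18,fn); (23,22,arg); (24,11,fn); (25,4,fn); (25,24,arg)
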